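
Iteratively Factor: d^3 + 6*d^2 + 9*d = (d + 3)*(d^2 + 3*d) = (d + 3)^2*(d)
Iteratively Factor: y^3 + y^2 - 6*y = (y)*(y^2 + y - 6) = y*(y + 3)*(y - 2)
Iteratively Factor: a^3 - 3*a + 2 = (a + 2)*(a^2 - 2*a + 1) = (a - 1)*(a + 2)*(a - 1)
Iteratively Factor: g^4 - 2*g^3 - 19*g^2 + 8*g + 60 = (g - 2)*(g^3 - 19*g - 30) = (g - 2)*(g + 3)*(g^2 - 3*g - 10) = (g - 2)*(g + 2)*(g + 3)*(g - 5)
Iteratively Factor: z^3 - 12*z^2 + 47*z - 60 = (z - 4)*(z^2 - 8*z + 15) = (z - 4)*(z - 3)*(z - 5)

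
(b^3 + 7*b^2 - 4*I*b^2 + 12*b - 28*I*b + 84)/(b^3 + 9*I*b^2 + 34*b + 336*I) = (b^2 + b*(7 + 2*I) + 14*I)/(b^2 + 15*I*b - 56)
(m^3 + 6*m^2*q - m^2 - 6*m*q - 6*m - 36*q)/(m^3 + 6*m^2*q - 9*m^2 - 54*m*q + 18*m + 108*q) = (m + 2)/(m - 6)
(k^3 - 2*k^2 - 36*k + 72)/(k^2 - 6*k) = k + 4 - 12/k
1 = 1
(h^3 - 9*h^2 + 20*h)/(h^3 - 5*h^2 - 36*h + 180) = h*(h - 4)/(h^2 - 36)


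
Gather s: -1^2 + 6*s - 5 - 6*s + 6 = 0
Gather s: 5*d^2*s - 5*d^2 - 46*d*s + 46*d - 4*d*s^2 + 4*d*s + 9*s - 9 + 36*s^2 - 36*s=-5*d^2 + 46*d + s^2*(36 - 4*d) + s*(5*d^2 - 42*d - 27) - 9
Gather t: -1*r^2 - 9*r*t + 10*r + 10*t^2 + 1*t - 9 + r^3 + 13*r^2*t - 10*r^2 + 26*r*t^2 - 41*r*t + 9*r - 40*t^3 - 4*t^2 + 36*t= r^3 - 11*r^2 + 19*r - 40*t^3 + t^2*(26*r + 6) + t*(13*r^2 - 50*r + 37) - 9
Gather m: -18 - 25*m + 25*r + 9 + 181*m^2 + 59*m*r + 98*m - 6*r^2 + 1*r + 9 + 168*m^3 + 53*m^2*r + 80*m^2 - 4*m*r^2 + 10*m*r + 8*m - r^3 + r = 168*m^3 + m^2*(53*r + 261) + m*(-4*r^2 + 69*r + 81) - r^3 - 6*r^2 + 27*r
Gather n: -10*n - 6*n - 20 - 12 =-16*n - 32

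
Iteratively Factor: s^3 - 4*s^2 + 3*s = (s)*(s^2 - 4*s + 3) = s*(s - 1)*(s - 3)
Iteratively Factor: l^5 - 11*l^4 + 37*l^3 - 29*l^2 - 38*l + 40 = (l - 4)*(l^4 - 7*l^3 + 9*l^2 + 7*l - 10) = (l - 4)*(l - 2)*(l^3 - 5*l^2 - l + 5) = (l - 4)*(l - 2)*(l - 1)*(l^2 - 4*l - 5) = (l - 4)*(l - 2)*(l - 1)*(l + 1)*(l - 5)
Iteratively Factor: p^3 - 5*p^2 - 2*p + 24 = (p + 2)*(p^2 - 7*p + 12) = (p - 3)*(p + 2)*(p - 4)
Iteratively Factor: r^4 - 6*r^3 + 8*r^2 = (r)*(r^3 - 6*r^2 + 8*r) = r*(r - 4)*(r^2 - 2*r) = r^2*(r - 4)*(r - 2)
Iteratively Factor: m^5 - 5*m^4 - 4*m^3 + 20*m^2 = (m - 2)*(m^4 - 3*m^3 - 10*m^2) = (m - 5)*(m - 2)*(m^3 + 2*m^2) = m*(m - 5)*(m - 2)*(m^2 + 2*m) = m^2*(m - 5)*(m - 2)*(m + 2)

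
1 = 1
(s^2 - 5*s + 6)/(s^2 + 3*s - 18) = (s - 2)/(s + 6)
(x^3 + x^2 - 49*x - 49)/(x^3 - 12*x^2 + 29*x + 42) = (x + 7)/(x - 6)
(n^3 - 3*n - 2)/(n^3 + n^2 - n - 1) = (n - 2)/(n - 1)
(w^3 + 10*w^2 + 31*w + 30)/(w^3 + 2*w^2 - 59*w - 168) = (w^2 + 7*w + 10)/(w^2 - w - 56)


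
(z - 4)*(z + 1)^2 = z^3 - 2*z^2 - 7*z - 4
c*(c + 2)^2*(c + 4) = c^4 + 8*c^3 + 20*c^2 + 16*c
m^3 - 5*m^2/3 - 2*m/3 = m*(m - 2)*(m + 1/3)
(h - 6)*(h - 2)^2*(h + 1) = h^4 - 9*h^3 + 18*h^2 + 4*h - 24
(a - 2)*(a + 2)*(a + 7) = a^3 + 7*a^2 - 4*a - 28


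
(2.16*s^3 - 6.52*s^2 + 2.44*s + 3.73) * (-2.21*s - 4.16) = -4.7736*s^4 + 5.4236*s^3 + 21.7308*s^2 - 18.3937*s - 15.5168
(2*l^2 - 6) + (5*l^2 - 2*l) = 7*l^2 - 2*l - 6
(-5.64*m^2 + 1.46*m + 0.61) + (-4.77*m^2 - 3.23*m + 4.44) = -10.41*m^2 - 1.77*m + 5.05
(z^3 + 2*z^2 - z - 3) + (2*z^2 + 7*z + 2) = z^3 + 4*z^2 + 6*z - 1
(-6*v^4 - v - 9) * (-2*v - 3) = 12*v^5 + 18*v^4 + 2*v^2 + 21*v + 27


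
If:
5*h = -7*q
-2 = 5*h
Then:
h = -2/5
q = 2/7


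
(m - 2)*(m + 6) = m^2 + 4*m - 12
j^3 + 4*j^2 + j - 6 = (j - 1)*(j + 2)*(j + 3)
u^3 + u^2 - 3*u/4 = u*(u - 1/2)*(u + 3/2)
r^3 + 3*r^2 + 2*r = r*(r + 1)*(r + 2)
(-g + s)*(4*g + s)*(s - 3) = -4*g^2*s + 12*g^2 + 3*g*s^2 - 9*g*s + s^3 - 3*s^2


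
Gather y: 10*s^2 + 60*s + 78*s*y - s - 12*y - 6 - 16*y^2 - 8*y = 10*s^2 + 59*s - 16*y^2 + y*(78*s - 20) - 6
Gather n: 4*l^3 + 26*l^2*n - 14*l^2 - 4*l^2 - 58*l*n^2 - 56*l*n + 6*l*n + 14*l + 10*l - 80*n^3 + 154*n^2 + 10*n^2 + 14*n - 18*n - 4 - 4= 4*l^3 - 18*l^2 + 24*l - 80*n^3 + n^2*(164 - 58*l) + n*(26*l^2 - 50*l - 4) - 8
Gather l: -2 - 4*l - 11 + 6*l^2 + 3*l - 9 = 6*l^2 - l - 22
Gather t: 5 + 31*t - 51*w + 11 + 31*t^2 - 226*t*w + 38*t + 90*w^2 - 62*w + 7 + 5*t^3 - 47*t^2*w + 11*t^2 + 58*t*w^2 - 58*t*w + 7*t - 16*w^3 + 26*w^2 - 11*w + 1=5*t^3 + t^2*(42 - 47*w) + t*(58*w^2 - 284*w + 76) - 16*w^3 + 116*w^2 - 124*w + 24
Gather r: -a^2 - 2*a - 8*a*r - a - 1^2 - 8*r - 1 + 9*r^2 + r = -a^2 - 3*a + 9*r^2 + r*(-8*a - 7) - 2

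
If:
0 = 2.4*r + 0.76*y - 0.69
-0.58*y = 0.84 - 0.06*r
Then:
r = 0.72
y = -1.37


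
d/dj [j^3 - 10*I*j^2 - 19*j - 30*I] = 3*j^2 - 20*I*j - 19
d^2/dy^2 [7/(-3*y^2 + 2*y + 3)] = 14*(-9*y^2 + 6*y + 4*(3*y - 1)^2 + 9)/(-3*y^2 + 2*y + 3)^3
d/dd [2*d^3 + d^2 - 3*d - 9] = 6*d^2 + 2*d - 3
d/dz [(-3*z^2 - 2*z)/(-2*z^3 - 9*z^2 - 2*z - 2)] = 2*(-3*z^4 - 4*z^3 - 6*z^2 + 6*z + 2)/(4*z^6 + 36*z^5 + 89*z^4 + 44*z^3 + 40*z^2 + 8*z + 4)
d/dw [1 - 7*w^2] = -14*w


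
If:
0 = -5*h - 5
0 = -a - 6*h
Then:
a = 6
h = -1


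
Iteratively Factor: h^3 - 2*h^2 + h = (h)*(h^2 - 2*h + 1) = h*(h - 1)*(h - 1)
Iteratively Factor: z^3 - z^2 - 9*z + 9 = (z - 1)*(z^2 - 9) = (z - 3)*(z - 1)*(z + 3)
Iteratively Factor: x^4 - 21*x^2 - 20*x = (x + 4)*(x^3 - 4*x^2 - 5*x) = x*(x + 4)*(x^2 - 4*x - 5) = x*(x + 1)*(x + 4)*(x - 5)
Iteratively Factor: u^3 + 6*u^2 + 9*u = (u)*(u^2 + 6*u + 9) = u*(u + 3)*(u + 3)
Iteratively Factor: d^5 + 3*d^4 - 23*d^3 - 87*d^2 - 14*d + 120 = (d + 3)*(d^4 - 23*d^2 - 18*d + 40) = (d + 2)*(d + 3)*(d^3 - 2*d^2 - 19*d + 20) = (d - 1)*(d + 2)*(d + 3)*(d^2 - d - 20) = (d - 1)*(d + 2)*(d + 3)*(d + 4)*(d - 5)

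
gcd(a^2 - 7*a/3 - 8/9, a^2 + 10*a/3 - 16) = a - 8/3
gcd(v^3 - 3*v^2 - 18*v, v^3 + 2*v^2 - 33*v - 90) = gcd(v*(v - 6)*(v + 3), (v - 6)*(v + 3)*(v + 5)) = v^2 - 3*v - 18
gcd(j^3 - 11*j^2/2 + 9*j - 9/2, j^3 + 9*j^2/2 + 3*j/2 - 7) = j - 1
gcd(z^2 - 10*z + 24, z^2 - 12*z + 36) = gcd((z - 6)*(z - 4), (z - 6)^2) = z - 6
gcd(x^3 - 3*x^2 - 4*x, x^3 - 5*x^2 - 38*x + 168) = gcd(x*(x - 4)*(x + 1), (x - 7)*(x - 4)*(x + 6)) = x - 4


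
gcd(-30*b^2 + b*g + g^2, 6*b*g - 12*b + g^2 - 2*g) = 6*b + g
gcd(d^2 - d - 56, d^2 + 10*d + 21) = d + 7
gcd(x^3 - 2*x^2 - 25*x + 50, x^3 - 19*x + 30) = x^2 + 3*x - 10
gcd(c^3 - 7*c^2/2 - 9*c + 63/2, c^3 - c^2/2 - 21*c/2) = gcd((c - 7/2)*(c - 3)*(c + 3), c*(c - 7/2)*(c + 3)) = c^2 - c/2 - 21/2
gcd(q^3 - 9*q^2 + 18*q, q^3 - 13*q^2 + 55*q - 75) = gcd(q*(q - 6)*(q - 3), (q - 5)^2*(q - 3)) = q - 3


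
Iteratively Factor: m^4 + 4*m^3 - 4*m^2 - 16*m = (m + 4)*(m^3 - 4*m) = (m - 2)*(m + 4)*(m^2 + 2*m) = m*(m - 2)*(m + 4)*(m + 2)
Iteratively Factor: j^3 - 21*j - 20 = (j - 5)*(j^2 + 5*j + 4) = (j - 5)*(j + 4)*(j + 1)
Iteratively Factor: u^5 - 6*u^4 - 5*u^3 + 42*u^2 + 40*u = (u - 4)*(u^4 - 2*u^3 - 13*u^2 - 10*u) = (u - 4)*(u + 1)*(u^3 - 3*u^2 - 10*u) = u*(u - 4)*(u + 1)*(u^2 - 3*u - 10) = u*(u - 4)*(u + 1)*(u + 2)*(u - 5)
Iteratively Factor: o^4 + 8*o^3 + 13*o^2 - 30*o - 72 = (o + 3)*(o^3 + 5*o^2 - 2*o - 24) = (o - 2)*(o + 3)*(o^2 + 7*o + 12) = (o - 2)*(o + 3)*(o + 4)*(o + 3)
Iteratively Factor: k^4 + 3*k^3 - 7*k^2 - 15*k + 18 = (k + 3)*(k^3 - 7*k + 6) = (k - 2)*(k + 3)*(k^2 + 2*k - 3) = (k - 2)*(k - 1)*(k + 3)*(k + 3)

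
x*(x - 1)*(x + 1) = x^3 - x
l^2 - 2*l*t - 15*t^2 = (l - 5*t)*(l + 3*t)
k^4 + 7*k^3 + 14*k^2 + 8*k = k*(k + 1)*(k + 2)*(k + 4)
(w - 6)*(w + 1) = w^2 - 5*w - 6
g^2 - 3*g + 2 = (g - 2)*(g - 1)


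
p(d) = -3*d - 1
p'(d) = -3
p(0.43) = -2.29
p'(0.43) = -3.00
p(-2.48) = 6.44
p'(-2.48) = -3.00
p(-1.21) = 2.63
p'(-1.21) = -3.00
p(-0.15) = -0.55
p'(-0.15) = -3.00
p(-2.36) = 6.08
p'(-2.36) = -3.00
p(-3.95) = 10.85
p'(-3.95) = -3.00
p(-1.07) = 2.21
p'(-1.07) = -3.00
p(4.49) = -14.47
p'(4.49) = -3.00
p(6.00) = -19.00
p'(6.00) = -3.00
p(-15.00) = 44.00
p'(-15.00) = -3.00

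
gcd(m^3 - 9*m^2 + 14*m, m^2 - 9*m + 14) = m^2 - 9*m + 14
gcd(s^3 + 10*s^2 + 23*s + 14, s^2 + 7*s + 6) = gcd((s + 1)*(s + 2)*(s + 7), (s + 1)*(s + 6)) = s + 1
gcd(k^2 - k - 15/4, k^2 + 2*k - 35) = 1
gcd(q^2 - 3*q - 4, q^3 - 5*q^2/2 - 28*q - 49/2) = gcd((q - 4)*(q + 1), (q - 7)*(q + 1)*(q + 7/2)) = q + 1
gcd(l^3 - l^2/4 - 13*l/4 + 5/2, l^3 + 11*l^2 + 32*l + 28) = l + 2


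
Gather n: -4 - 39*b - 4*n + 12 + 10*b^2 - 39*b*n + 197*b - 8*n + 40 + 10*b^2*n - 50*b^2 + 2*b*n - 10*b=-40*b^2 + 148*b + n*(10*b^2 - 37*b - 12) + 48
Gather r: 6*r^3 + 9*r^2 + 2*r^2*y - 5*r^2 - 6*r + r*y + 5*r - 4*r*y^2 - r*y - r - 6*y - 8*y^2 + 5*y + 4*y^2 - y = 6*r^3 + r^2*(2*y + 4) + r*(-4*y^2 - 2) - 4*y^2 - 2*y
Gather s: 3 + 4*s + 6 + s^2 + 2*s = s^2 + 6*s + 9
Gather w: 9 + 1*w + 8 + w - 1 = 2*w + 16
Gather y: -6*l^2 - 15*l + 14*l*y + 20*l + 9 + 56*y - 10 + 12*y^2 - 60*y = -6*l^2 + 5*l + 12*y^2 + y*(14*l - 4) - 1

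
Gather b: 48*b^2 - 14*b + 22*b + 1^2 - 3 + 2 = 48*b^2 + 8*b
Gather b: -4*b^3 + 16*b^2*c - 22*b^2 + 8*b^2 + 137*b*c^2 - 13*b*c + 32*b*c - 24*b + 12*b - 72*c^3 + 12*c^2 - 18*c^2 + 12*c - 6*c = -4*b^3 + b^2*(16*c - 14) + b*(137*c^2 + 19*c - 12) - 72*c^3 - 6*c^2 + 6*c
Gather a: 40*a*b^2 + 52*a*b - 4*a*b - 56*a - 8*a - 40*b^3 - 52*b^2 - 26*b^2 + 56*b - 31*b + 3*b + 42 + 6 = a*(40*b^2 + 48*b - 64) - 40*b^3 - 78*b^2 + 28*b + 48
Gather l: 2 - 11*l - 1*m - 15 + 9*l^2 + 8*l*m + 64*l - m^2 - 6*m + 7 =9*l^2 + l*(8*m + 53) - m^2 - 7*m - 6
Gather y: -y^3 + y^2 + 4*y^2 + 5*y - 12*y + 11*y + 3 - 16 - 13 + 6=-y^3 + 5*y^2 + 4*y - 20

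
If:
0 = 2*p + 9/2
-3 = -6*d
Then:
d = 1/2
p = -9/4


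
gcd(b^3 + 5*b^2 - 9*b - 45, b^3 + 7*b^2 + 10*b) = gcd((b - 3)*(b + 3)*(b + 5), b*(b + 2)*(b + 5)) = b + 5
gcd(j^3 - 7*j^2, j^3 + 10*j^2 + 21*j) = j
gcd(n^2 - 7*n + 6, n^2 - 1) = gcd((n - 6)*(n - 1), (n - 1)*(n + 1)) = n - 1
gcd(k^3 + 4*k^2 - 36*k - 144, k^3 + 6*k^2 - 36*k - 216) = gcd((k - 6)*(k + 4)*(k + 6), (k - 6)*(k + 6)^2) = k^2 - 36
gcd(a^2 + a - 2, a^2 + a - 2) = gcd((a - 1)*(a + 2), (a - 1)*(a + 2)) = a^2 + a - 2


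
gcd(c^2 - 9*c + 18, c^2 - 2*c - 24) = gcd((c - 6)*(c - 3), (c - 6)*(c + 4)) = c - 6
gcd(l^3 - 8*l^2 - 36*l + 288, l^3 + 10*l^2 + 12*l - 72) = l + 6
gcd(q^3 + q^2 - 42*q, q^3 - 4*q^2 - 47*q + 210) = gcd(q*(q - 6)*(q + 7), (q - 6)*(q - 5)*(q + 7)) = q^2 + q - 42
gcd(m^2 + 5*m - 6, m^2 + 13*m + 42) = m + 6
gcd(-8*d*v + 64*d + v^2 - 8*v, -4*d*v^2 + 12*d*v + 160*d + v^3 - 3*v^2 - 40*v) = v - 8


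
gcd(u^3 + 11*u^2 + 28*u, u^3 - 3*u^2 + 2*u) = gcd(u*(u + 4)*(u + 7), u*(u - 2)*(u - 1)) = u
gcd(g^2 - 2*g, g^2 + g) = g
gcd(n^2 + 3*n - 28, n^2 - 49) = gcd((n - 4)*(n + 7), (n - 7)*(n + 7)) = n + 7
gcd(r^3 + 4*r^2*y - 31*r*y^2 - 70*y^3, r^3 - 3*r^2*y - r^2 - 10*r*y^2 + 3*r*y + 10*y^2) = -r^2 + 3*r*y + 10*y^2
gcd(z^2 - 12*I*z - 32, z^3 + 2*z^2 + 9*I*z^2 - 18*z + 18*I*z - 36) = 1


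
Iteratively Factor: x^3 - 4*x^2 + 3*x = (x - 1)*(x^2 - 3*x) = (x - 3)*(x - 1)*(x)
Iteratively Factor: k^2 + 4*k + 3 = (k + 3)*(k + 1)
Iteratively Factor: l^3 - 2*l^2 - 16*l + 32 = (l + 4)*(l^2 - 6*l + 8) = (l - 2)*(l + 4)*(l - 4)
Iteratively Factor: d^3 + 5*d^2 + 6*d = (d + 3)*(d^2 + 2*d) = (d + 2)*(d + 3)*(d)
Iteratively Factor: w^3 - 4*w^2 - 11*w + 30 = (w - 5)*(w^2 + w - 6) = (w - 5)*(w - 2)*(w + 3)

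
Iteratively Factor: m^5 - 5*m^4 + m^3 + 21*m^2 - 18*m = (m - 3)*(m^4 - 2*m^3 - 5*m^2 + 6*m) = (m - 3)*(m - 1)*(m^3 - m^2 - 6*m) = m*(m - 3)*(m - 1)*(m^2 - m - 6) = m*(m - 3)^2*(m - 1)*(m + 2)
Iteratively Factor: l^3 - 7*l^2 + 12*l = (l - 3)*(l^2 - 4*l) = l*(l - 3)*(l - 4)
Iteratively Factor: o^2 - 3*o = (o - 3)*(o)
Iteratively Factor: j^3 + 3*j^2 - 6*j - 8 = (j + 1)*(j^2 + 2*j - 8) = (j + 1)*(j + 4)*(j - 2)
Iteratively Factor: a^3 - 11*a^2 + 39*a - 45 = (a - 3)*(a^2 - 8*a + 15) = (a - 5)*(a - 3)*(a - 3)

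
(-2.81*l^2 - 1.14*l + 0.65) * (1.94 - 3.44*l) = 9.6664*l^3 - 1.5298*l^2 - 4.4476*l + 1.261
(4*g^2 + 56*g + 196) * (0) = 0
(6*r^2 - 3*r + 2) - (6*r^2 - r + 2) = -2*r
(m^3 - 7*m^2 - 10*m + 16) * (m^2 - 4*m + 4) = m^5 - 11*m^4 + 22*m^3 + 28*m^2 - 104*m + 64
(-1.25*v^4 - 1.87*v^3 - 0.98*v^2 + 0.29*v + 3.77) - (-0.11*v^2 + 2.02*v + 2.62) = -1.25*v^4 - 1.87*v^3 - 0.87*v^2 - 1.73*v + 1.15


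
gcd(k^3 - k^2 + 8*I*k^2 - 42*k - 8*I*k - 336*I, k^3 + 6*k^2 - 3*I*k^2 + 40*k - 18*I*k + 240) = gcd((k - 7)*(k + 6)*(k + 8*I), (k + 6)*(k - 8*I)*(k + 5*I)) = k + 6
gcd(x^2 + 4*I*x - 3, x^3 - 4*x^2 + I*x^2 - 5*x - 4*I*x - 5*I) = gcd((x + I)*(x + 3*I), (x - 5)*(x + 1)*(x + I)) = x + I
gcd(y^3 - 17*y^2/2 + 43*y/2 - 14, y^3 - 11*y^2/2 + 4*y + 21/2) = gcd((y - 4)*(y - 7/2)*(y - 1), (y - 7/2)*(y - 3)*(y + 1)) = y - 7/2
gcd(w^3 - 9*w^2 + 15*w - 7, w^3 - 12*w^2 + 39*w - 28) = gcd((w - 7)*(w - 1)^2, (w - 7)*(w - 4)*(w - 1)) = w^2 - 8*w + 7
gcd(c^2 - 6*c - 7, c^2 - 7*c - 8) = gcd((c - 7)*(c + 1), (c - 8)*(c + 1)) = c + 1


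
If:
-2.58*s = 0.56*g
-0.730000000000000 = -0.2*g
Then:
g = 3.65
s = -0.79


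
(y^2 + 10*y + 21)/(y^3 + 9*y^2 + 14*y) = (y + 3)/(y*(y + 2))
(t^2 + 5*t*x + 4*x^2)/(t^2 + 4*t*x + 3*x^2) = (t + 4*x)/(t + 3*x)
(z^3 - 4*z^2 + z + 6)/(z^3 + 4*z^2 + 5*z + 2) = (z^2 - 5*z + 6)/(z^2 + 3*z + 2)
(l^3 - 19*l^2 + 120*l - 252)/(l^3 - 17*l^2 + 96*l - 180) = (l - 7)/(l - 5)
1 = 1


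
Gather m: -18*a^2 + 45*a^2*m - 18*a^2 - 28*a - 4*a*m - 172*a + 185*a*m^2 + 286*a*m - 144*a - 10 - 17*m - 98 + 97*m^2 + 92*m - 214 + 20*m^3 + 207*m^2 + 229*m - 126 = -36*a^2 - 344*a + 20*m^3 + m^2*(185*a + 304) + m*(45*a^2 + 282*a + 304) - 448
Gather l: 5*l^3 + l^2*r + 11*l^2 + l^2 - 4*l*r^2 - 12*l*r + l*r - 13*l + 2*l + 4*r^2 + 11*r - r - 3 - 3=5*l^3 + l^2*(r + 12) + l*(-4*r^2 - 11*r - 11) + 4*r^2 + 10*r - 6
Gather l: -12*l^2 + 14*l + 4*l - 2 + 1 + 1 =-12*l^2 + 18*l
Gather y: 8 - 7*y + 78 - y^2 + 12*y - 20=-y^2 + 5*y + 66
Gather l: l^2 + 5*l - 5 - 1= l^2 + 5*l - 6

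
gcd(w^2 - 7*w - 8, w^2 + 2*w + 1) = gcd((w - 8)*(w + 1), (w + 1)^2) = w + 1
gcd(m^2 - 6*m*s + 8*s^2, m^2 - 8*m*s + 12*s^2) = -m + 2*s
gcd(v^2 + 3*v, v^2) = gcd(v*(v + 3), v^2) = v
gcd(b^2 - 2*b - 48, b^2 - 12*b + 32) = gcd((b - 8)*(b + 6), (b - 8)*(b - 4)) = b - 8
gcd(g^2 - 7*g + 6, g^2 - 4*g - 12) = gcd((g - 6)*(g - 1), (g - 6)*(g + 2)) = g - 6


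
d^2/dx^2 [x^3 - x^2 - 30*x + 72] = 6*x - 2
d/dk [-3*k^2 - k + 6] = -6*k - 1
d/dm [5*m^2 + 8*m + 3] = 10*m + 8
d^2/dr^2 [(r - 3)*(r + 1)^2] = 6*r - 2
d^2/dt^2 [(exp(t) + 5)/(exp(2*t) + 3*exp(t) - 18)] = (exp(4*t) + 17*exp(3*t) + 153*exp(2*t) + 459*exp(t) + 594)*exp(t)/(exp(6*t) + 9*exp(5*t) - 27*exp(4*t) - 297*exp(3*t) + 486*exp(2*t) + 2916*exp(t) - 5832)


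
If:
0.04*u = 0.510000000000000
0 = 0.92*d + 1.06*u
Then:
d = -14.69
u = 12.75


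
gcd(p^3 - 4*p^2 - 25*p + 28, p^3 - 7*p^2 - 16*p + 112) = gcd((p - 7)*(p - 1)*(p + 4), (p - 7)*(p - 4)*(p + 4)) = p^2 - 3*p - 28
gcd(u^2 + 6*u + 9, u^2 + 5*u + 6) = u + 3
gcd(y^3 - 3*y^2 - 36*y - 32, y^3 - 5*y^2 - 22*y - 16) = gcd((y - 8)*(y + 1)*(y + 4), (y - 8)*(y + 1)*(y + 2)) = y^2 - 7*y - 8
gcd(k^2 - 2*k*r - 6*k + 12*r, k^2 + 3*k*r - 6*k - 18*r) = k - 6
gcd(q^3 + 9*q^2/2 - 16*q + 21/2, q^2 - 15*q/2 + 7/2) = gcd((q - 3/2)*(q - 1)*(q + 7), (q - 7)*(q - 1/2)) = 1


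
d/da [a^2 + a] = 2*a + 1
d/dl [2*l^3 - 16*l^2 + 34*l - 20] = 6*l^2 - 32*l + 34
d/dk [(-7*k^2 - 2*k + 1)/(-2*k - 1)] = 2*(7*k^2 + 7*k + 2)/(4*k^2 + 4*k + 1)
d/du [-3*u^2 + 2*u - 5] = 2 - 6*u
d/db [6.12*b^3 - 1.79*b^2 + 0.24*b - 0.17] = 18.36*b^2 - 3.58*b + 0.24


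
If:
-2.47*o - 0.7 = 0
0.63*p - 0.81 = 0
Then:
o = -0.28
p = 1.29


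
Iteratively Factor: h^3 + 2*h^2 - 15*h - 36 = (h + 3)*(h^2 - h - 12) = (h - 4)*(h + 3)*(h + 3)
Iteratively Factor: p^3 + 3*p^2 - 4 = (p - 1)*(p^2 + 4*p + 4) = (p - 1)*(p + 2)*(p + 2)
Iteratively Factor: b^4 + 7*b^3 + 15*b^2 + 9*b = (b + 3)*(b^3 + 4*b^2 + 3*b) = (b + 3)^2*(b^2 + b) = (b + 1)*(b + 3)^2*(b)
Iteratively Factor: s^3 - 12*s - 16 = (s + 2)*(s^2 - 2*s - 8) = (s + 2)^2*(s - 4)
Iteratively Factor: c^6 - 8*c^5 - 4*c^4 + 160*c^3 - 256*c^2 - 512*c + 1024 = (c + 4)*(c^5 - 12*c^4 + 44*c^3 - 16*c^2 - 192*c + 256) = (c - 4)*(c + 4)*(c^4 - 8*c^3 + 12*c^2 + 32*c - 64) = (c - 4)^2*(c + 4)*(c^3 - 4*c^2 - 4*c + 16) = (c - 4)^3*(c + 4)*(c^2 - 4) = (c - 4)^3*(c - 2)*(c + 4)*(c + 2)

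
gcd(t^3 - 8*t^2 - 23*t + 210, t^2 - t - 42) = t - 7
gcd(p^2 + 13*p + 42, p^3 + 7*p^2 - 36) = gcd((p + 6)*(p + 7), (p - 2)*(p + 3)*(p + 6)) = p + 6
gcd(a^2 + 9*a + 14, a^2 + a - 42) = a + 7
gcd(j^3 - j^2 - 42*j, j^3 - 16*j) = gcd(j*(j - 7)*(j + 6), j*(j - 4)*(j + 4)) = j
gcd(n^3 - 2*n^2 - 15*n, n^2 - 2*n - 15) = n^2 - 2*n - 15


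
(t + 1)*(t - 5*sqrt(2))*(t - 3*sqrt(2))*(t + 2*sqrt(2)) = t^4 - 6*sqrt(2)*t^3 + t^3 - 6*sqrt(2)*t^2 - 2*t^2 - 2*t + 60*sqrt(2)*t + 60*sqrt(2)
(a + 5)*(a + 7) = a^2 + 12*a + 35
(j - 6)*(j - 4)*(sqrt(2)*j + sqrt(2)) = sqrt(2)*j^3 - 9*sqrt(2)*j^2 + 14*sqrt(2)*j + 24*sqrt(2)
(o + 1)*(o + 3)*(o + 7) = o^3 + 11*o^2 + 31*o + 21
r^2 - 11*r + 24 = (r - 8)*(r - 3)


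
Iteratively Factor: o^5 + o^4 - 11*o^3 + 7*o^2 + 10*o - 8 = (o - 1)*(o^4 + 2*o^3 - 9*o^2 - 2*o + 8) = (o - 2)*(o - 1)*(o^3 + 4*o^2 - o - 4) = (o - 2)*(o - 1)*(o + 1)*(o^2 + 3*o - 4) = (o - 2)*(o - 1)^2*(o + 1)*(o + 4)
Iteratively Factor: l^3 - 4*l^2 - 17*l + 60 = (l - 3)*(l^2 - l - 20) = (l - 5)*(l - 3)*(l + 4)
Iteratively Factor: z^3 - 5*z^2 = (z)*(z^2 - 5*z) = z*(z - 5)*(z)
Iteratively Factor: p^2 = (p)*(p)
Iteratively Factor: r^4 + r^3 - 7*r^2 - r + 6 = (r - 2)*(r^3 + 3*r^2 - r - 3) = (r - 2)*(r + 3)*(r^2 - 1) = (r - 2)*(r - 1)*(r + 3)*(r + 1)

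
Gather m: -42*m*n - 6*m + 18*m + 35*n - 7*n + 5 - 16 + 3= m*(12 - 42*n) + 28*n - 8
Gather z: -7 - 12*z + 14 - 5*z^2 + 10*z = -5*z^2 - 2*z + 7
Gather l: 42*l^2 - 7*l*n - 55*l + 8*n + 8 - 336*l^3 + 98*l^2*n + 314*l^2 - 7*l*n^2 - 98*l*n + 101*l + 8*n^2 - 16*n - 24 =-336*l^3 + l^2*(98*n + 356) + l*(-7*n^2 - 105*n + 46) + 8*n^2 - 8*n - 16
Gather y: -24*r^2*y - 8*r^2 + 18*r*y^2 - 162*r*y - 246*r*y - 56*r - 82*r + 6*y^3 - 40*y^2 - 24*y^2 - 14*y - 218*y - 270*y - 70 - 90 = -8*r^2 - 138*r + 6*y^3 + y^2*(18*r - 64) + y*(-24*r^2 - 408*r - 502) - 160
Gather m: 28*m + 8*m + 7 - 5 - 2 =36*m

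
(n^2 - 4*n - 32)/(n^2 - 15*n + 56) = (n + 4)/(n - 7)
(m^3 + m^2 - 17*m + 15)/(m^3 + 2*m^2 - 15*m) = (m - 1)/m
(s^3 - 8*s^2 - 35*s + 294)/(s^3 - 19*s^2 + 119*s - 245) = (s + 6)/(s - 5)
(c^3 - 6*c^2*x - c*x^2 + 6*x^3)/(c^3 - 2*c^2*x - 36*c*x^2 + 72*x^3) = (-c^2 + x^2)/(-c^2 - 4*c*x + 12*x^2)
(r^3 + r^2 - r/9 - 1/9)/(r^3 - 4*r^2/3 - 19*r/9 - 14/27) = 3*(3*r^2 + 2*r - 1)/(9*r^2 - 15*r - 14)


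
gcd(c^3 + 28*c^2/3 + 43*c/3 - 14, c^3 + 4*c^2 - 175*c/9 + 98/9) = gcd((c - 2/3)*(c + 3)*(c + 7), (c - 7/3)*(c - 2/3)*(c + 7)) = c^2 + 19*c/3 - 14/3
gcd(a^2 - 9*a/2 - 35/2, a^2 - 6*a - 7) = a - 7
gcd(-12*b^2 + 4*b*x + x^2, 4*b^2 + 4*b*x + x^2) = 1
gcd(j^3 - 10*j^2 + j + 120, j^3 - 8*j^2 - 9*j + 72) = j^2 - 5*j - 24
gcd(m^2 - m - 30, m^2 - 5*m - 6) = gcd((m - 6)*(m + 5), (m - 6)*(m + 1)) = m - 6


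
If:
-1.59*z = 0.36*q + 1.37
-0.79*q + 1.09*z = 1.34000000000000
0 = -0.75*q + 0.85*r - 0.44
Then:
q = -2.20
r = -1.42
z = -0.36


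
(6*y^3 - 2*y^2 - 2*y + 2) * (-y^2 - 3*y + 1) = -6*y^5 - 16*y^4 + 14*y^3 + 2*y^2 - 8*y + 2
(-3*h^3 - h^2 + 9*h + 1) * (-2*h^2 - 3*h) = 6*h^5 + 11*h^4 - 15*h^3 - 29*h^2 - 3*h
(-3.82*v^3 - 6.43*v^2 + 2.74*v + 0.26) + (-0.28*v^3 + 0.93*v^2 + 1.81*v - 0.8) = -4.1*v^3 - 5.5*v^2 + 4.55*v - 0.54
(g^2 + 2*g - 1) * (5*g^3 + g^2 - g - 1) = 5*g^5 + 11*g^4 - 4*g^3 - 4*g^2 - g + 1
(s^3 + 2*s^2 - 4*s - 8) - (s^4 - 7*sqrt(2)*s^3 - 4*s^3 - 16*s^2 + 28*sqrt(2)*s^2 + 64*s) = -s^4 + 5*s^3 + 7*sqrt(2)*s^3 - 28*sqrt(2)*s^2 + 18*s^2 - 68*s - 8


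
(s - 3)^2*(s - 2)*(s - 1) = s^4 - 9*s^3 + 29*s^2 - 39*s + 18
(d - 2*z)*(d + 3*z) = d^2 + d*z - 6*z^2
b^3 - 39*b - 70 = (b - 7)*(b + 2)*(b + 5)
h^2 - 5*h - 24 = (h - 8)*(h + 3)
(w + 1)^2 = w^2 + 2*w + 1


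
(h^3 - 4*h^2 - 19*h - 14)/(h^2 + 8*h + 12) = (h^2 - 6*h - 7)/(h + 6)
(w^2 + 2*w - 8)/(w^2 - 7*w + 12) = (w^2 + 2*w - 8)/(w^2 - 7*w + 12)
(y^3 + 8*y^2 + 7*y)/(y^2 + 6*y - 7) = y*(y + 1)/(y - 1)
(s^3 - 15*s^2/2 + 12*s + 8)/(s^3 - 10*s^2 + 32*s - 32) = (s + 1/2)/(s - 2)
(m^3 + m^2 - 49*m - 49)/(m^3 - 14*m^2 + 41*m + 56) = (m + 7)/(m - 8)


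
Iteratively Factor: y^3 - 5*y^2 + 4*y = (y)*(y^2 - 5*y + 4) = y*(y - 4)*(y - 1)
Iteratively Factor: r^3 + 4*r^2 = (r + 4)*(r^2) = r*(r + 4)*(r)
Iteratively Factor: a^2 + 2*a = (a)*(a + 2)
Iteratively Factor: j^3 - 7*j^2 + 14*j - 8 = (j - 4)*(j^2 - 3*j + 2) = (j - 4)*(j - 1)*(j - 2)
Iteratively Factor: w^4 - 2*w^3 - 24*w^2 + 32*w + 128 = (w + 4)*(w^3 - 6*w^2 + 32) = (w - 4)*(w + 4)*(w^2 - 2*w - 8) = (w - 4)*(w + 2)*(w + 4)*(w - 4)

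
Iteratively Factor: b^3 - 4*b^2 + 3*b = (b)*(b^2 - 4*b + 3) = b*(b - 3)*(b - 1)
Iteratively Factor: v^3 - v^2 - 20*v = (v - 5)*(v^2 + 4*v) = (v - 5)*(v + 4)*(v)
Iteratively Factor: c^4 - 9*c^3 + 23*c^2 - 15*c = (c - 3)*(c^3 - 6*c^2 + 5*c) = (c - 3)*(c - 1)*(c^2 - 5*c) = (c - 5)*(c - 3)*(c - 1)*(c)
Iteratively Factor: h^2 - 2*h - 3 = (h + 1)*(h - 3)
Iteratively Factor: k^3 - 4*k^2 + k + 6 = (k - 2)*(k^2 - 2*k - 3) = (k - 3)*(k - 2)*(k + 1)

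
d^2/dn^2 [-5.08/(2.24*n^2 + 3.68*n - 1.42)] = (50.978816*n^2 + 83.750912*n - 5.08*(4.48*n + 3.68)*(8.96*n + 7.36) - 32.316928)/(2.24*n^2 + 3.68*n - 1.42)^3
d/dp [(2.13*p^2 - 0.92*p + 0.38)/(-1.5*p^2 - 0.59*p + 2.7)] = (-2.6367*p^2 + 12.642*p - 2.2598)/(2.25*p^4 + 1.77*p^3 - 7.7519*p^2 - 3.186*p + 7.29)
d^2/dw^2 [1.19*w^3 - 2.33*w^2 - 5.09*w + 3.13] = 7.14*w - 4.66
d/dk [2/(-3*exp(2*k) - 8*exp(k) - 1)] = (12*exp(k) + 16)*exp(k)/(3*exp(2*k) + 8*exp(k) + 1)^2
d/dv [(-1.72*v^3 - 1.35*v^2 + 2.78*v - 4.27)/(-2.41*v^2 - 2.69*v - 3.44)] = (4.1452*v^4 + 9.2536*v^3 + 28.0817*v^2 - 11.2934*v - 21.0495)/(5.8081*v^4 + 12.9658*v^3 + 23.8169*v^2 + 18.5072*v + 11.8336)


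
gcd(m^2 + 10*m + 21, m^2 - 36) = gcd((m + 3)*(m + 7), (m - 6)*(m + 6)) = 1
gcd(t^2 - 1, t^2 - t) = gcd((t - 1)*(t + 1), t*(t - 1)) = t - 1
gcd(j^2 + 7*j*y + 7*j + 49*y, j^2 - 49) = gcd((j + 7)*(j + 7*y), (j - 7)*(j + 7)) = j + 7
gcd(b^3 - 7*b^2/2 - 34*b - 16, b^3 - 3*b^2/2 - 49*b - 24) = b^2 - 15*b/2 - 4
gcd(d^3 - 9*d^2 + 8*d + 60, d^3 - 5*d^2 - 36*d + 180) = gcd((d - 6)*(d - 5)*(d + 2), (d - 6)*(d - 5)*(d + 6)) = d^2 - 11*d + 30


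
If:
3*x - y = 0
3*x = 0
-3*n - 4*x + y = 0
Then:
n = 0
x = 0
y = 0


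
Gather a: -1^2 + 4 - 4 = -1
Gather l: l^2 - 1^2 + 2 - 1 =l^2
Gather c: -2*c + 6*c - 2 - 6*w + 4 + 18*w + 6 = 4*c + 12*w + 8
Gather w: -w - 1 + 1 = -w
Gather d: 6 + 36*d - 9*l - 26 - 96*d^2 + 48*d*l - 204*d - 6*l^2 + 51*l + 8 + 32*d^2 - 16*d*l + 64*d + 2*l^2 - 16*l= -64*d^2 + d*(32*l - 104) - 4*l^2 + 26*l - 12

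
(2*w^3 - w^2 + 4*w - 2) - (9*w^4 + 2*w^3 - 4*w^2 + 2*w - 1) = -9*w^4 + 3*w^2 + 2*w - 1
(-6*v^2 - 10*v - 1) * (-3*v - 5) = 18*v^3 + 60*v^2 + 53*v + 5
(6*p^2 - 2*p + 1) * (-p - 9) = -6*p^3 - 52*p^2 + 17*p - 9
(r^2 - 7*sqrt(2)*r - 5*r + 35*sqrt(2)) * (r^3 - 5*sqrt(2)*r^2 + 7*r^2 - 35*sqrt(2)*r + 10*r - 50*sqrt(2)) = r^5 - 12*sqrt(2)*r^4 + 2*r^4 - 24*sqrt(2)*r^3 + 45*r^3 + 90*r^2 + 300*sqrt(2)*r^2 - 1750*r + 600*sqrt(2)*r - 3500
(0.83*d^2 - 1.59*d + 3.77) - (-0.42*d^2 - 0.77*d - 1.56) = 1.25*d^2 - 0.82*d + 5.33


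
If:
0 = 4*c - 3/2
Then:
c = 3/8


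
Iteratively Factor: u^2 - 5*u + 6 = (u - 3)*(u - 2)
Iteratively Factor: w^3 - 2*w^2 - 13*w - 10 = (w + 1)*(w^2 - 3*w - 10) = (w - 5)*(w + 1)*(w + 2)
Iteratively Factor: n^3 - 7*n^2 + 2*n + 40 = (n - 4)*(n^2 - 3*n - 10) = (n - 5)*(n - 4)*(n + 2)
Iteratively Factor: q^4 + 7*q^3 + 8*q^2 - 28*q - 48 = (q + 3)*(q^3 + 4*q^2 - 4*q - 16) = (q + 3)*(q + 4)*(q^2 - 4) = (q - 2)*(q + 3)*(q + 4)*(q + 2)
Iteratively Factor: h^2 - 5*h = (h)*(h - 5)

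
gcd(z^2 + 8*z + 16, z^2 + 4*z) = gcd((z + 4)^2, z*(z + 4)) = z + 4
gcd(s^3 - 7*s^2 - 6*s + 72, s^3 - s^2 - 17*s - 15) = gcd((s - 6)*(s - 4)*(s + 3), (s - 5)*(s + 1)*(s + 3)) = s + 3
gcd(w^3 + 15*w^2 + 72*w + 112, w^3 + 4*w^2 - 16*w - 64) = w^2 + 8*w + 16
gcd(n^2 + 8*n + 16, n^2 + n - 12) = n + 4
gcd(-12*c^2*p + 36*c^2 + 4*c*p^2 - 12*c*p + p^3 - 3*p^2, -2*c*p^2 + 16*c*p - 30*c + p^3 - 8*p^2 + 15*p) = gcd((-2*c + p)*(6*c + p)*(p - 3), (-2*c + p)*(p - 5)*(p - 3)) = -2*c*p + 6*c + p^2 - 3*p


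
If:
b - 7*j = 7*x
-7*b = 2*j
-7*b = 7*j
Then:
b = 0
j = 0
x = 0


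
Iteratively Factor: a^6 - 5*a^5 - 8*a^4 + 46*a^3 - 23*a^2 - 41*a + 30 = (a - 1)*(a^5 - 4*a^4 - 12*a^3 + 34*a^2 + 11*a - 30) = (a - 5)*(a - 1)*(a^4 + a^3 - 7*a^2 - a + 6) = (a - 5)*(a - 2)*(a - 1)*(a^3 + 3*a^2 - a - 3) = (a - 5)*(a - 2)*(a - 1)*(a + 1)*(a^2 + 2*a - 3) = (a - 5)*(a - 2)*(a - 1)*(a + 1)*(a + 3)*(a - 1)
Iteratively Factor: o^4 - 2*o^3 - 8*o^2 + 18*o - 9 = (o - 3)*(o^3 + o^2 - 5*o + 3) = (o - 3)*(o - 1)*(o^2 + 2*o - 3) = (o - 3)*(o - 1)*(o + 3)*(o - 1)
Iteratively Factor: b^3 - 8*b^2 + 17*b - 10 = (b - 5)*(b^2 - 3*b + 2) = (b - 5)*(b - 2)*(b - 1)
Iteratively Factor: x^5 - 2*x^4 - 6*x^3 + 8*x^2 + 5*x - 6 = (x - 3)*(x^4 + x^3 - 3*x^2 - x + 2) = (x - 3)*(x - 1)*(x^3 + 2*x^2 - x - 2) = (x - 3)*(x - 1)*(x + 2)*(x^2 - 1) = (x - 3)*(x - 1)*(x + 1)*(x + 2)*(x - 1)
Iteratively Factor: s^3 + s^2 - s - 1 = (s + 1)*(s^2 - 1) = (s + 1)^2*(s - 1)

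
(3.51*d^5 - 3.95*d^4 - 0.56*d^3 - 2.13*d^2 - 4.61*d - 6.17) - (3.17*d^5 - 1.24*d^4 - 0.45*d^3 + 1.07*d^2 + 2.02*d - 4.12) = 0.34*d^5 - 2.71*d^4 - 0.11*d^3 - 3.2*d^2 - 6.63*d - 2.05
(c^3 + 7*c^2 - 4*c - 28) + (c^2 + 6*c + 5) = c^3 + 8*c^2 + 2*c - 23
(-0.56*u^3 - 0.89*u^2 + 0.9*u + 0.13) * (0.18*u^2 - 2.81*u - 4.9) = -0.1008*u^5 + 1.4134*u^4 + 5.4069*u^3 + 1.8554*u^2 - 4.7753*u - 0.637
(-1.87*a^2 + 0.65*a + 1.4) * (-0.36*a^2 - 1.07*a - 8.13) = 0.6732*a^4 + 1.7669*a^3 + 14.0036*a^2 - 6.7825*a - 11.382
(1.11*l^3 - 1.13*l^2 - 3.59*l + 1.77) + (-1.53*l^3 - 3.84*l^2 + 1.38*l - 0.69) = -0.42*l^3 - 4.97*l^2 - 2.21*l + 1.08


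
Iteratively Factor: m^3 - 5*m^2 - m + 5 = (m - 5)*(m^2 - 1) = (m - 5)*(m - 1)*(m + 1)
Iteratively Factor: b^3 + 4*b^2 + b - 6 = (b + 3)*(b^2 + b - 2) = (b - 1)*(b + 3)*(b + 2)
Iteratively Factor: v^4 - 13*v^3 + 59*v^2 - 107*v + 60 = (v - 3)*(v^3 - 10*v^2 + 29*v - 20) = (v - 5)*(v - 3)*(v^2 - 5*v + 4) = (v - 5)*(v - 4)*(v - 3)*(v - 1)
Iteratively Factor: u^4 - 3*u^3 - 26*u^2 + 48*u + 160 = (u - 5)*(u^3 + 2*u^2 - 16*u - 32) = (u - 5)*(u + 4)*(u^2 - 2*u - 8) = (u - 5)*(u - 4)*(u + 4)*(u + 2)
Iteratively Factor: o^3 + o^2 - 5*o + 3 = (o - 1)*(o^2 + 2*o - 3) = (o - 1)*(o + 3)*(o - 1)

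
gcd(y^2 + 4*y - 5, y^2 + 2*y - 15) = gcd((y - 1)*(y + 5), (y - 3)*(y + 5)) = y + 5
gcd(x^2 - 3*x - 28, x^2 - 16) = x + 4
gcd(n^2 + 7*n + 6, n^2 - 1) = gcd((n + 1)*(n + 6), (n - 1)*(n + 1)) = n + 1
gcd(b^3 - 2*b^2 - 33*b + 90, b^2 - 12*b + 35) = b - 5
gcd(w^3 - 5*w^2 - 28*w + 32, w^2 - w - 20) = w + 4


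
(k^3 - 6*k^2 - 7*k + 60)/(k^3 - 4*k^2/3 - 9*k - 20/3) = 3*(k^2 - 2*k - 15)/(3*k^2 + 8*k + 5)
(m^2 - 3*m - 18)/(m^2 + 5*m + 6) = (m - 6)/(m + 2)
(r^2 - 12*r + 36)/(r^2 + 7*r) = (r^2 - 12*r + 36)/(r*(r + 7))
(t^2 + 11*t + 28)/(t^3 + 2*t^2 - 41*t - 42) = (t + 4)/(t^2 - 5*t - 6)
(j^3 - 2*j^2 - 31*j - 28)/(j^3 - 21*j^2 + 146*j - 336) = (j^2 + 5*j + 4)/(j^2 - 14*j + 48)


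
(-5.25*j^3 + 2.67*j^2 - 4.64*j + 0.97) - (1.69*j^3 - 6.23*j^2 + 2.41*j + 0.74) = -6.94*j^3 + 8.9*j^2 - 7.05*j + 0.23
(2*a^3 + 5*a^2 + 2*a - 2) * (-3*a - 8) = -6*a^4 - 31*a^3 - 46*a^2 - 10*a + 16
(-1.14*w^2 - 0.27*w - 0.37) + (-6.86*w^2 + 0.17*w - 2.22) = -8.0*w^2 - 0.1*w - 2.59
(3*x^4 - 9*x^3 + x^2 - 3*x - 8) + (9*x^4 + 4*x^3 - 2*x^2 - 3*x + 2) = 12*x^4 - 5*x^3 - x^2 - 6*x - 6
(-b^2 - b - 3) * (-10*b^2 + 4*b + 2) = 10*b^4 + 6*b^3 + 24*b^2 - 14*b - 6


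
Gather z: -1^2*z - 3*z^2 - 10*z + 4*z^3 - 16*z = 4*z^3 - 3*z^2 - 27*z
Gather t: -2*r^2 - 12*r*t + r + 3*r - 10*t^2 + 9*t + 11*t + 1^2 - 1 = -2*r^2 + 4*r - 10*t^2 + t*(20 - 12*r)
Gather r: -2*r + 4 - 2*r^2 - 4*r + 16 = -2*r^2 - 6*r + 20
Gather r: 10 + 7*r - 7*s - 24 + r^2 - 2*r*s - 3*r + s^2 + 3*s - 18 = r^2 + r*(4 - 2*s) + s^2 - 4*s - 32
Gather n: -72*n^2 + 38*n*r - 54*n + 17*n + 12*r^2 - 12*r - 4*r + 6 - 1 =-72*n^2 + n*(38*r - 37) + 12*r^2 - 16*r + 5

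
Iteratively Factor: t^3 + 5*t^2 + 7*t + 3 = (t + 1)*(t^2 + 4*t + 3) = (t + 1)*(t + 3)*(t + 1)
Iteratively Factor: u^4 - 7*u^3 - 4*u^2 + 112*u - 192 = (u - 4)*(u^3 - 3*u^2 - 16*u + 48) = (u - 4)^2*(u^2 + u - 12) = (u - 4)^2*(u - 3)*(u + 4)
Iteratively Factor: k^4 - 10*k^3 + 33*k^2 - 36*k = (k - 4)*(k^3 - 6*k^2 + 9*k) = (k - 4)*(k - 3)*(k^2 - 3*k) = (k - 4)*(k - 3)^2*(k)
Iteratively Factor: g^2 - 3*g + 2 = (g - 1)*(g - 2)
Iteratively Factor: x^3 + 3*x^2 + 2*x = (x)*(x^2 + 3*x + 2) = x*(x + 2)*(x + 1)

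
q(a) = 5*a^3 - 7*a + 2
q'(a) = 15*a^2 - 7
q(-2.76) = -83.80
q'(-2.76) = 107.26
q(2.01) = 28.53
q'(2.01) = 53.60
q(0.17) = 0.83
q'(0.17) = -6.57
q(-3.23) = -143.88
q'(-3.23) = 149.49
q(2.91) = 104.84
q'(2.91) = 120.02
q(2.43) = 56.73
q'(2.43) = 81.57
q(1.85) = 20.71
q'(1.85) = 44.34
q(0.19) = 0.70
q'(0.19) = -6.46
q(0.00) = 2.00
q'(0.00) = -7.00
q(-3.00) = -112.00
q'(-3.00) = 128.00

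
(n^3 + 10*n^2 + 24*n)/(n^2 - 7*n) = (n^2 + 10*n + 24)/(n - 7)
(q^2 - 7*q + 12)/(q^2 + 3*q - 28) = (q - 3)/(q + 7)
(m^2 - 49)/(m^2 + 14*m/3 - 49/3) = 3*(m - 7)/(3*m - 7)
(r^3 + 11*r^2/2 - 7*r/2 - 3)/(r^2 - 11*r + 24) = (2*r^3 + 11*r^2 - 7*r - 6)/(2*(r^2 - 11*r + 24))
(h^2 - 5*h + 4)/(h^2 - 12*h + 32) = (h - 1)/(h - 8)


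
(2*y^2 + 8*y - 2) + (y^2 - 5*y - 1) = 3*y^2 + 3*y - 3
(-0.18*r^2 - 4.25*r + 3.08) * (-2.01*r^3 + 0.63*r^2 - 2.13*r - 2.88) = 0.3618*r^5 + 8.4291*r^4 - 8.4849*r^3 + 11.5113*r^2 + 5.6796*r - 8.8704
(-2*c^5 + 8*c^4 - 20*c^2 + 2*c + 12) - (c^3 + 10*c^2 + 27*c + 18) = -2*c^5 + 8*c^4 - c^3 - 30*c^2 - 25*c - 6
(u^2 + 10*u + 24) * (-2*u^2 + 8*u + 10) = -2*u^4 - 12*u^3 + 42*u^2 + 292*u + 240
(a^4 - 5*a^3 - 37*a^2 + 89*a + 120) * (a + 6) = a^5 + a^4 - 67*a^3 - 133*a^2 + 654*a + 720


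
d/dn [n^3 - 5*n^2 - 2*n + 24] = 3*n^2 - 10*n - 2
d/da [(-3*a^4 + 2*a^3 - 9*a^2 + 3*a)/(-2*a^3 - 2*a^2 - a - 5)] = (6*a^6 + 12*a^5 - 13*a^4 + 68*a^3 - 15*a^2 + 90*a - 15)/(4*a^6 + 8*a^5 + 8*a^4 + 24*a^3 + 21*a^2 + 10*a + 25)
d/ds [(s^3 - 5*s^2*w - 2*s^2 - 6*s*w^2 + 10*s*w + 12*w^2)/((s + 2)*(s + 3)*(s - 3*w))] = ((s + 2)*(s + 3)*(s - 3*w)*(3*s^2 - 10*s*w - 4*s - 6*w^2 + 10*w) + (s + 2)*(s + 3)*(-s^3 + 5*s^2*w + 2*s^2 + 6*s*w^2 - 10*s*w - 12*w^2) + (s + 2)*(s - 3*w)*(-s^3 + 5*s^2*w + 2*s^2 + 6*s*w^2 - 10*s*w - 12*w^2) + (s + 3)*(s - 3*w)*(-s^3 + 5*s^2*w + 2*s^2 + 6*s*w^2 - 10*s*w - 12*w^2))/((s + 2)^2*(s + 3)^2*(s - 3*w)^2)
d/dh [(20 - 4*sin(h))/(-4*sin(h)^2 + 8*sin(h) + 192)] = (10*sin(h) + cos(h)^2 - 59)*cos(h)/((sin(h) - 8)^2*(sin(h) + 6)^2)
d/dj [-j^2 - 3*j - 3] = -2*j - 3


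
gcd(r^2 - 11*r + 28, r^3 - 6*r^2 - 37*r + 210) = r - 7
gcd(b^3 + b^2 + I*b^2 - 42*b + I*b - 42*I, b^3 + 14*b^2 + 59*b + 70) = b + 7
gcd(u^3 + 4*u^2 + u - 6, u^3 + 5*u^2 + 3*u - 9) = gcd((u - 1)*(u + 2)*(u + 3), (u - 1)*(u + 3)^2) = u^2 + 2*u - 3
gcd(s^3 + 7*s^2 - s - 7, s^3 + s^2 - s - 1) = s^2 - 1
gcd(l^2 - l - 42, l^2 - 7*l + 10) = 1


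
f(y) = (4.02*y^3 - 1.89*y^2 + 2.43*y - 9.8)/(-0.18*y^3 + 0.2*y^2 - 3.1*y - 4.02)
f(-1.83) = -13.20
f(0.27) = 1.90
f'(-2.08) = -2.66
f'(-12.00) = 0.32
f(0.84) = 1.02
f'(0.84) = -1.66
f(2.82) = -4.75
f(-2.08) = -12.05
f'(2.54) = -3.69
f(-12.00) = -19.46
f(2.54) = -3.69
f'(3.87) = -3.60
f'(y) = (0.54*y^2 - 0.4*y + 3.1)*(4.02*y^3 - 1.89*y^2 + 2.43*y - 9.8)/(-0.18*y^3 + 0.2*y^2 - 3.1*y - 4.02)^2 + (12.06*y^2 - 3.78*y + 2.43)/(-0.18*y^3 + 0.2*y^2 - 3.1*y - 4.02)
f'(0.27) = -1.66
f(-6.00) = -15.84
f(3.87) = -8.71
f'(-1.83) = -7.21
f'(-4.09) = 1.43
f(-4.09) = -13.42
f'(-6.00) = 1.06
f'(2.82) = -3.81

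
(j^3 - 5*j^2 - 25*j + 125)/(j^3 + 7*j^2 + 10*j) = (j^2 - 10*j + 25)/(j*(j + 2))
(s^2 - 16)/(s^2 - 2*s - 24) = (s - 4)/(s - 6)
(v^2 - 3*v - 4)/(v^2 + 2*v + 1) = (v - 4)/(v + 1)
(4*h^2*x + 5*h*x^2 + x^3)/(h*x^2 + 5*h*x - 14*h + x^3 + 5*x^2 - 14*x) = x*(4*h + x)/(x^2 + 5*x - 14)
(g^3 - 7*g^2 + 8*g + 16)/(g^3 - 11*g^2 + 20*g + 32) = (g - 4)/(g - 8)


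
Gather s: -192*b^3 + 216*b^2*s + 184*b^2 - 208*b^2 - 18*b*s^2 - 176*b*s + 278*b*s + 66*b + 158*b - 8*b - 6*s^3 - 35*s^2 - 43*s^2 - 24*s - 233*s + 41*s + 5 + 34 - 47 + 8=-192*b^3 - 24*b^2 + 216*b - 6*s^3 + s^2*(-18*b - 78) + s*(216*b^2 + 102*b - 216)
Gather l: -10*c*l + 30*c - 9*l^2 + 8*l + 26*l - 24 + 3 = 30*c - 9*l^2 + l*(34 - 10*c) - 21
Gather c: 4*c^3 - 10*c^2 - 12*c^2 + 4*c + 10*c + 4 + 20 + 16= 4*c^3 - 22*c^2 + 14*c + 40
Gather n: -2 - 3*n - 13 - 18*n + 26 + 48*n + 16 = 27*n + 27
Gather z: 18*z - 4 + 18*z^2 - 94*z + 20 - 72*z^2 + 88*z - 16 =-54*z^2 + 12*z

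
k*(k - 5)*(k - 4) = k^3 - 9*k^2 + 20*k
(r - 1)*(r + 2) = r^2 + r - 2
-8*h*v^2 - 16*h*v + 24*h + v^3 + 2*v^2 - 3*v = (-8*h + v)*(v - 1)*(v + 3)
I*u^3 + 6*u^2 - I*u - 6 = (u + 1)*(u - 6*I)*(I*u - I)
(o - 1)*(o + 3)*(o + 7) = o^3 + 9*o^2 + 11*o - 21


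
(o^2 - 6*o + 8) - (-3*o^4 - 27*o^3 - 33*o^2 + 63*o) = 3*o^4 + 27*o^3 + 34*o^2 - 69*o + 8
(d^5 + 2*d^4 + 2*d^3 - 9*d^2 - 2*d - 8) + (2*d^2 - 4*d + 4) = d^5 + 2*d^4 + 2*d^3 - 7*d^2 - 6*d - 4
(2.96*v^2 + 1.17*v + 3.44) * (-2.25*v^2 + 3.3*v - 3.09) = -6.66*v^4 + 7.1355*v^3 - 13.0254*v^2 + 7.7367*v - 10.6296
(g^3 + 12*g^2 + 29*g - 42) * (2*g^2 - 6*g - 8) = 2*g^5 + 18*g^4 - 22*g^3 - 354*g^2 + 20*g + 336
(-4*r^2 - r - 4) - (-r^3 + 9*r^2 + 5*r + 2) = r^3 - 13*r^2 - 6*r - 6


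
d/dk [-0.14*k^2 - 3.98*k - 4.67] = -0.28*k - 3.98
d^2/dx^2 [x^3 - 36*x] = 6*x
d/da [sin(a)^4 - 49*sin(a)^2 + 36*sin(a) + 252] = 2*(2*sin(a)^3 - 49*sin(a) + 18)*cos(a)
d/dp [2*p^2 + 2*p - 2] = 4*p + 2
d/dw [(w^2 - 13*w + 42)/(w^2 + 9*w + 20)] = 22*(w^2 - 2*w - 29)/(w^4 + 18*w^3 + 121*w^2 + 360*w + 400)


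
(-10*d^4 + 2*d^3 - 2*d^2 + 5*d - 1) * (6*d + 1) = -60*d^5 + 2*d^4 - 10*d^3 + 28*d^2 - d - 1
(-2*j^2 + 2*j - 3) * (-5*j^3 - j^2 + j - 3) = 10*j^5 - 8*j^4 + 11*j^3 + 11*j^2 - 9*j + 9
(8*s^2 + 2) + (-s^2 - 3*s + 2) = 7*s^2 - 3*s + 4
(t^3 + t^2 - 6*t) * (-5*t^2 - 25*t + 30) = -5*t^5 - 30*t^4 + 35*t^3 + 180*t^2 - 180*t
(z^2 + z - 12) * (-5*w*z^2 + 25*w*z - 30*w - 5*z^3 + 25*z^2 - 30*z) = -5*w*z^4 + 20*w*z^3 + 55*w*z^2 - 330*w*z + 360*w - 5*z^5 + 20*z^4 + 55*z^3 - 330*z^2 + 360*z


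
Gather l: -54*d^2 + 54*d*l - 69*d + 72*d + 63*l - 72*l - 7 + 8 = -54*d^2 + 3*d + l*(54*d - 9) + 1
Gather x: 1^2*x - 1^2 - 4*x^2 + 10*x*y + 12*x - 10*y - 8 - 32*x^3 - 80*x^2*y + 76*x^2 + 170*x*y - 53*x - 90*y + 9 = -32*x^3 + x^2*(72 - 80*y) + x*(180*y - 40) - 100*y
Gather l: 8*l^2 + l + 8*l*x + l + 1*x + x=8*l^2 + l*(8*x + 2) + 2*x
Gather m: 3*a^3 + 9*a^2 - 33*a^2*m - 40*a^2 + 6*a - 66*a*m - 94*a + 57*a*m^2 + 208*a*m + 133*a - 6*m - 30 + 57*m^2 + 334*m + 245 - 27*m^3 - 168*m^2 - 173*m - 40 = 3*a^3 - 31*a^2 + 45*a - 27*m^3 + m^2*(57*a - 111) + m*(-33*a^2 + 142*a + 155) + 175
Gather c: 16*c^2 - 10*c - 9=16*c^2 - 10*c - 9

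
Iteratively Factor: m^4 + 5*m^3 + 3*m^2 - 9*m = (m)*(m^3 + 5*m^2 + 3*m - 9) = m*(m + 3)*(m^2 + 2*m - 3) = m*(m + 3)^2*(m - 1)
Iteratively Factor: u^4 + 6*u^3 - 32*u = (u + 4)*(u^3 + 2*u^2 - 8*u) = u*(u + 4)*(u^2 + 2*u - 8) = u*(u - 2)*(u + 4)*(u + 4)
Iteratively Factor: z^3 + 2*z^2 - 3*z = (z + 3)*(z^2 - z) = z*(z + 3)*(z - 1)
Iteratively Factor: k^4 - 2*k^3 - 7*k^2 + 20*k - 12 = (k - 2)*(k^3 - 7*k + 6) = (k - 2)^2*(k^2 + 2*k - 3) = (k - 2)^2*(k + 3)*(k - 1)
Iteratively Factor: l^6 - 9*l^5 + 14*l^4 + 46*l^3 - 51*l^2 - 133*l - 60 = (l + 1)*(l^5 - 10*l^4 + 24*l^3 + 22*l^2 - 73*l - 60) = (l - 5)*(l + 1)*(l^4 - 5*l^3 - l^2 + 17*l + 12) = (l - 5)*(l + 1)^2*(l^3 - 6*l^2 + 5*l + 12) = (l - 5)*(l - 4)*(l + 1)^2*(l^2 - 2*l - 3) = (l - 5)*(l - 4)*(l - 3)*(l + 1)^2*(l + 1)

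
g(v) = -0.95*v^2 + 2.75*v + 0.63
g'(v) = 2.75 - 1.9*v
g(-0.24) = -0.08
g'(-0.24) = 3.21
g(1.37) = 2.61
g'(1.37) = 0.15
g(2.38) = 1.79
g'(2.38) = -1.77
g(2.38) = 1.79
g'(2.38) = -1.77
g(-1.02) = -3.16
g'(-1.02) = 4.69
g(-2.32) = -10.86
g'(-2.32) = 7.16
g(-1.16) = -3.84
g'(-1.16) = 4.95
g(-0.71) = -1.80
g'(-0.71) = 4.10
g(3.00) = 0.33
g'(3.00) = -2.95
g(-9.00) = -101.07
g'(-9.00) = 19.85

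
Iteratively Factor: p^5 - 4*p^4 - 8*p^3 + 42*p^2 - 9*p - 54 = (p + 1)*(p^4 - 5*p^3 - 3*p^2 + 45*p - 54) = (p - 3)*(p + 1)*(p^3 - 2*p^2 - 9*p + 18) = (p - 3)*(p - 2)*(p + 1)*(p^2 - 9) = (p - 3)^2*(p - 2)*(p + 1)*(p + 3)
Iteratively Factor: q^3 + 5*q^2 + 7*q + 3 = (q + 1)*(q^2 + 4*q + 3) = (q + 1)*(q + 3)*(q + 1)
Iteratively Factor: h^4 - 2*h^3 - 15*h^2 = (h)*(h^3 - 2*h^2 - 15*h) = h*(h + 3)*(h^2 - 5*h) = h*(h - 5)*(h + 3)*(h)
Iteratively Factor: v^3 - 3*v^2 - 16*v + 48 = (v - 4)*(v^2 + v - 12) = (v - 4)*(v + 4)*(v - 3)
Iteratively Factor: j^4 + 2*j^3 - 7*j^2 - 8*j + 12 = (j - 2)*(j^3 + 4*j^2 + j - 6) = (j - 2)*(j + 3)*(j^2 + j - 2) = (j - 2)*(j + 2)*(j + 3)*(j - 1)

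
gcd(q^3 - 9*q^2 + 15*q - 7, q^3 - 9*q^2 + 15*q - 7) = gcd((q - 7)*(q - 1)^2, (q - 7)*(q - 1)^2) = q^3 - 9*q^2 + 15*q - 7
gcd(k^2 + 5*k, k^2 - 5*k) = k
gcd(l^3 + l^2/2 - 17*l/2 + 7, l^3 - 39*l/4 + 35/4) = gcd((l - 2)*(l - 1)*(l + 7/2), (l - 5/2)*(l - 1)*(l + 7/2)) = l^2 + 5*l/2 - 7/2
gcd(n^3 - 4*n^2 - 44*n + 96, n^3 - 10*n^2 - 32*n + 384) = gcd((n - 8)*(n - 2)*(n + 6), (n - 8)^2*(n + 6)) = n^2 - 2*n - 48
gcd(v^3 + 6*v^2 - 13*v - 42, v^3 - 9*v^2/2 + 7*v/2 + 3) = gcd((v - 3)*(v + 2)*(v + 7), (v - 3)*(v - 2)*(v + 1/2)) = v - 3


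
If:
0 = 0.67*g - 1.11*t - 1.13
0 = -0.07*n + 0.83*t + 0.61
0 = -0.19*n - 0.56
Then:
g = 0.06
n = -2.95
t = -0.98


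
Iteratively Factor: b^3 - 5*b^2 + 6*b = (b)*(b^2 - 5*b + 6) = b*(b - 3)*(b - 2)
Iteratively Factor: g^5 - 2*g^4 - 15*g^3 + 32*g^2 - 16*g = (g)*(g^4 - 2*g^3 - 15*g^2 + 32*g - 16) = g*(g - 1)*(g^3 - g^2 - 16*g + 16) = g*(g - 1)*(g + 4)*(g^2 - 5*g + 4) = g*(g - 1)^2*(g + 4)*(g - 4)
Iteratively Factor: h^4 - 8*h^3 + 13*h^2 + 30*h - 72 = (h - 4)*(h^3 - 4*h^2 - 3*h + 18) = (h - 4)*(h - 3)*(h^2 - h - 6) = (h - 4)*(h - 3)^2*(h + 2)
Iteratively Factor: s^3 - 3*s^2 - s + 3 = (s + 1)*(s^2 - 4*s + 3) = (s - 3)*(s + 1)*(s - 1)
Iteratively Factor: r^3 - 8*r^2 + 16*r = (r - 4)*(r^2 - 4*r) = (r - 4)^2*(r)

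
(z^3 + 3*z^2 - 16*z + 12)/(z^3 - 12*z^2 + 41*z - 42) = (z^2 + 5*z - 6)/(z^2 - 10*z + 21)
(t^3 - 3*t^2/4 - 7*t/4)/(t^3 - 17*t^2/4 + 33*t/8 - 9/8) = 2*t*(4*t^2 - 3*t - 7)/(8*t^3 - 34*t^2 + 33*t - 9)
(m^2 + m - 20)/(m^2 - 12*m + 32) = (m + 5)/(m - 8)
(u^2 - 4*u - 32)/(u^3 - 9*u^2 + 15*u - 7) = (u^2 - 4*u - 32)/(u^3 - 9*u^2 + 15*u - 7)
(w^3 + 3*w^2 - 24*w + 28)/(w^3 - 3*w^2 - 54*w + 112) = (w - 2)/(w - 8)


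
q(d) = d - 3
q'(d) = 1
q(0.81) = -2.19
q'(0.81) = 1.00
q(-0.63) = -3.63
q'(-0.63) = 1.00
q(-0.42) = -3.42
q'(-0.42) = 1.00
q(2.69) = -0.31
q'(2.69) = 1.00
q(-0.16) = -3.16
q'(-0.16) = 1.00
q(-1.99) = -4.99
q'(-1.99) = 1.00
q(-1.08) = -4.08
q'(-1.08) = 1.00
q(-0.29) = -3.29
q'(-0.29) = 1.00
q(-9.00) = -12.00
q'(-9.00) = 1.00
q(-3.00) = -6.00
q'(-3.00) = 1.00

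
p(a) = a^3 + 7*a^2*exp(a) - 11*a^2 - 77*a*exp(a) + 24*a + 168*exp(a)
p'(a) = 7*a^2*exp(a) + 3*a^2 - 63*a*exp(a) - 22*a + 91*exp(a) + 24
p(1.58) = 324.22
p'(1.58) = 40.11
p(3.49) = -514.89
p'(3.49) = -1446.01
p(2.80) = 122.63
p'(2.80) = -515.97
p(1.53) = 322.01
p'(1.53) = 48.15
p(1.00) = 280.39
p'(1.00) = 100.14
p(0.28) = 200.36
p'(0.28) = 115.87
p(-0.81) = 77.34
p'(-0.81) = 109.01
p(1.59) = 324.61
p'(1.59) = 38.42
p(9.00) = 340383.52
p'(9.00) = 737449.64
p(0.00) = 168.00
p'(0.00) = 115.00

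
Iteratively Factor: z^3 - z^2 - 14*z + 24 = (z - 2)*(z^2 + z - 12) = (z - 3)*(z - 2)*(z + 4)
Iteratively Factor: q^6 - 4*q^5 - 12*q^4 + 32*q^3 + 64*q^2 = (q - 4)*(q^5 - 12*q^3 - 16*q^2) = (q - 4)*(q + 2)*(q^4 - 2*q^3 - 8*q^2) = q*(q - 4)*(q + 2)*(q^3 - 2*q^2 - 8*q) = q*(q - 4)^2*(q + 2)*(q^2 + 2*q) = q^2*(q - 4)^2*(q + 2)*(q + 2)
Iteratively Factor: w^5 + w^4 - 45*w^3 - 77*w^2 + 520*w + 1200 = (w - 5)*(w^4 + 6*w^3 - 15*w^2 - 152*w - 240) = (w - 5)*(w + 3)*(w^3 + 3*w^2 - 24*w - 80) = (w - 5)*(w + 3)*(w + 4)*(w^2 - w - 20) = (w - 5)*(w + 3)*(w + 4)^2*(w - 5)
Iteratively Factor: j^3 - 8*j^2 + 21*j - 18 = (j - 3)*(j^2 - 5*j + 6) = (j - 3)^2*(j - 2)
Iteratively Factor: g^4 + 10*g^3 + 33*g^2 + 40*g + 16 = (g + 4)*(g^3 + 6*g^2 + 9*g + 4) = (g + 4)^2*(g^2 + 2*g + 1) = (g + 1)*(g + 4)^2*(g + 1)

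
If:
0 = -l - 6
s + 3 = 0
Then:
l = -6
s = -3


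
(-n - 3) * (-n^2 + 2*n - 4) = n^3 + n^2 - 2*n + 12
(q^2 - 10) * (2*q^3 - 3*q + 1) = 2*q^5 - 23*q^3 + q^2 + 30*q - 10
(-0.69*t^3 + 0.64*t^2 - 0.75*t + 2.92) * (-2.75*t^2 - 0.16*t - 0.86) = 1.8975*t^5 - 1.6496*t^4 + 2.5535*t^3 - 8.4604*t^2 + 0.1778*t - 2.5112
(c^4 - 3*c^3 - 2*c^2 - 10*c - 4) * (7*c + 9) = 7*c^5 - 12*c^4 - 41*c^3 - 88*c^2 - 118*c - 36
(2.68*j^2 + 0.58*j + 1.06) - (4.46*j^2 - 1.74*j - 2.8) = -1.78*j^2 + 2.32*j + 3.86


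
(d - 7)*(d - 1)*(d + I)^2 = d^4 - 8*d^3 + 2*I*d^3 + 6*d^2 - 16*I*d^2 + 8*d + 14*I*d - 7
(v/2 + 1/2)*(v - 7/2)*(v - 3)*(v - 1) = v^4/2 - 13*v^3/4 + 19*v^2/4 + 13*v/4 - 21/4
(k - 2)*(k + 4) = k^2 + 2*k - 8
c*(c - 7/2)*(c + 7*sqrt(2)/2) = c^3 - 7*c^2/2 + 7*sqrt(2)*c^2/2 - 49*sqrt(2)*c/4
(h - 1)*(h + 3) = h^2 + 2*h - 3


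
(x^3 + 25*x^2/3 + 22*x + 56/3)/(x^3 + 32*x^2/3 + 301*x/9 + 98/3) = 3*(x^2 + 6*x + 8)/(3*x^2 + 25*x + 42)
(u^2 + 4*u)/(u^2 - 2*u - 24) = u/(u - 6)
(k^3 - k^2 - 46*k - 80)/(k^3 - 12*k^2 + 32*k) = (k^2 + 7*k + 10)/(k*(k - 4))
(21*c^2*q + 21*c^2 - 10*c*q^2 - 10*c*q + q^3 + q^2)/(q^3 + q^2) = 21*c^2/q^2 - 10*c/q + 1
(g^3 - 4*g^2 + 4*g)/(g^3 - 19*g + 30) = g*(g - 2)/(g^2 + 2*g - 15)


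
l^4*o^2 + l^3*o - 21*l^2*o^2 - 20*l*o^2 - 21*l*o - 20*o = (l - 5)*(l + 4)*(l*o + 1)*(l*o + o)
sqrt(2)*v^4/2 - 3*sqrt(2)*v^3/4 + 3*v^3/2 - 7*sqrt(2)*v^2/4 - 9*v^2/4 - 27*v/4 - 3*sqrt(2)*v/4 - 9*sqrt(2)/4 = (v - 3)*(v + 3/2)*(v + sqrt(2))*(sqrt(2)*v/2 + 1/2)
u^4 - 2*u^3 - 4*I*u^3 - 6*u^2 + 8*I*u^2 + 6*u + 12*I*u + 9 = (u - 3)*(u + 1)*(u - 3*I)*(u - I)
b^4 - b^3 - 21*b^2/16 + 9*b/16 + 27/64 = (b - 3/2)*(b - 3/4)*(b + 1/2)*(b + 3/4)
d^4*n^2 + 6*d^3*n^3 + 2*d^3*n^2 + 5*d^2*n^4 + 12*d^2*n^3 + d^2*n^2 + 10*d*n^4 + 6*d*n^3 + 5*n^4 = (d + n)*(d + 5*n)*(d*n + n)^2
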